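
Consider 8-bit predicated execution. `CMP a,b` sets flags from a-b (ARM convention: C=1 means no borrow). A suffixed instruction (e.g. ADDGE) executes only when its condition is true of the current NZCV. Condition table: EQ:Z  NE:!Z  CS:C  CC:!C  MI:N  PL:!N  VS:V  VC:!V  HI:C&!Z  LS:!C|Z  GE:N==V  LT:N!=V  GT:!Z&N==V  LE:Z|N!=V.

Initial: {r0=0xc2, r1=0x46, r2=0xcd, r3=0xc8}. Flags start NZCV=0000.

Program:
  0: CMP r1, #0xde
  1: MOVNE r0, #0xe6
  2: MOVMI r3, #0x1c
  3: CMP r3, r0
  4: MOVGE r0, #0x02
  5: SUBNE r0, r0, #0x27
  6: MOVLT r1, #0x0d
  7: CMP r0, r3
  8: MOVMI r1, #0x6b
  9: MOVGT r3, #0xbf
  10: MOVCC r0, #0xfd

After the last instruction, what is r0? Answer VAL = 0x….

VAL = 0xfd

0: ✓ CMP  NZCV=0000
1: ✓ MOVNE  r0←0xe6
2: · MOVMI
3: ✓ CMP  NZCV=1000
4: · MOVGE
5: ✓ SUBNE  r0←0xbf
6: ✓ MOVLT  r1←0x0d
7: ✓ CMP  NZCV=1000
8: ✓ MOVMI  r1←0x6b
9: · MOVGT
10: ✓ MOVCC  r0←0xfd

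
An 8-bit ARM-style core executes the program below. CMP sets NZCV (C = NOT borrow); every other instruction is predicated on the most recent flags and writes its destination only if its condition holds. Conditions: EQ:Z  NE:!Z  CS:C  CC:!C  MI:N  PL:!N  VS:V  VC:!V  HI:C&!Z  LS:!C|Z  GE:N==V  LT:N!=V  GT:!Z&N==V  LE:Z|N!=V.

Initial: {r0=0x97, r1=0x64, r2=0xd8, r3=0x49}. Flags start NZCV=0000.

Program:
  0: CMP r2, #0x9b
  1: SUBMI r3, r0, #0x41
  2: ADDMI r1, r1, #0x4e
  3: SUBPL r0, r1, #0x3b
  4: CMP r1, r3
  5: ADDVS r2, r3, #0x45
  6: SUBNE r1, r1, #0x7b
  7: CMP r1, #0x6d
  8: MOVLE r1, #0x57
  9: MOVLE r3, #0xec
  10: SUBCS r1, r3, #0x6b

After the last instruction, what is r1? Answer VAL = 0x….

VAL = 0x81

[0] flags=0010 → (cmp)
[1] flags=0010 MI?F → skip
[2] flags=0010 MI?F → skip
[3] flags=0010 PL?T → r0=0x29
[4] flags=0010 → (cmp)
[5] flags=0010 VS?F → skip
[6] flags=0010 NE?T → r1=0xe9
[7] flags=0011 → (cmp)
[8] flags=0011 LE?T → r1=0x57
[9] flags=0011 LE?T → r3=0xec
[10] flags=0011 CS?T → r1=0x81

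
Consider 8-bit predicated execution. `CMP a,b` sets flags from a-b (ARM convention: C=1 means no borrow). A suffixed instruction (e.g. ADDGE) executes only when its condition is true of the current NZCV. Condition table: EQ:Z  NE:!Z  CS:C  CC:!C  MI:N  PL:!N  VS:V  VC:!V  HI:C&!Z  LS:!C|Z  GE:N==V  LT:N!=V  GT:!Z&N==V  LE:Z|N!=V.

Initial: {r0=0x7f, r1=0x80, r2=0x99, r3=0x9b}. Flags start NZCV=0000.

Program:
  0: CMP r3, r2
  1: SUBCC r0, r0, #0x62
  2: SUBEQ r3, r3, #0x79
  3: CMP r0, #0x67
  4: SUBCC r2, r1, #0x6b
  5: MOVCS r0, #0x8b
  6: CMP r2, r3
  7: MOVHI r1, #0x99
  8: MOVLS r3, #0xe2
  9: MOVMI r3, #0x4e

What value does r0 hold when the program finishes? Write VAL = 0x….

0: ✓ CMP  NZCV=0010
1: · SUBCC
2: · SUBEQ
3: ✓ CMP  NZCV=0010
4: · SUBCC
5: ✓ MOVCS  r0←0x8b
6: ✓ CMP  NZCV=1000
7: · MOVHI
8: ✓ MOVLS  r3←0xe2
9: ✓ MOVMI  r3←0x4e

VAL = 0x8b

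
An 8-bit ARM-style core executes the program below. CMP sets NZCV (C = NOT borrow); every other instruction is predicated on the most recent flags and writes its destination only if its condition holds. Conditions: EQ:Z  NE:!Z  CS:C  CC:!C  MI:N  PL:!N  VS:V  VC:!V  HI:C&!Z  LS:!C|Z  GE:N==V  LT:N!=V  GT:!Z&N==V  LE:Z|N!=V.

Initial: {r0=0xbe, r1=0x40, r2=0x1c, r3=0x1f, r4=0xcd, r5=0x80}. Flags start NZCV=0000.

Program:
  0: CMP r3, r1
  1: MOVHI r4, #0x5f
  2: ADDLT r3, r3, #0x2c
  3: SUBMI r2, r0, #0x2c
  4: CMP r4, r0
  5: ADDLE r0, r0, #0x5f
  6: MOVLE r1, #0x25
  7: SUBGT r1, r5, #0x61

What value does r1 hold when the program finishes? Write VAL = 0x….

0: ✓ CMP  NZCV=1000
1: · MOVHI
2: ✓ ADDLT  r3←0x4b
3: ✓ SUBMI  r2←0x92
4: ✓ CMP  NZCV=0010
5: · ADDLE
6: · MOVLE
7: ✓ SUBGT  r1←0x1f

VAL = 0x1f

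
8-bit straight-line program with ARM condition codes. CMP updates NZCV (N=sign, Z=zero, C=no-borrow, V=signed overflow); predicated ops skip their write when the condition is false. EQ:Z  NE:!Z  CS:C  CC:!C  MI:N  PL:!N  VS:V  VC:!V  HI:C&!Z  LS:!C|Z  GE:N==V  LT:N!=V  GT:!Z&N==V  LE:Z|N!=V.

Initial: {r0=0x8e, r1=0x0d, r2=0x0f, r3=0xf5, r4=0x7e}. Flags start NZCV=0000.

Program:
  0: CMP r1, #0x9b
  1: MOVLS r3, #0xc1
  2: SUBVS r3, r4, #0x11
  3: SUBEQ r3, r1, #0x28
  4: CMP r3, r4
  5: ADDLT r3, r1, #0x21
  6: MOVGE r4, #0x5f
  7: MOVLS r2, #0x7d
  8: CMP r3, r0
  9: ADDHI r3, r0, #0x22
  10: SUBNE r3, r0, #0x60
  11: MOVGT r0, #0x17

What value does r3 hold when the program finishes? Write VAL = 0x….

VAL = 0x2e

0: ✓ CMP  NZCV=0000
1: ✓ MOVLS  r3←0xc1
2: · SUBVS
3: · SUBEQ
4: ✓ CMP  NZCV=0011
5: ✓ ADDLT  r3←0x2e
6: · MOVGE
7: · MOVLS
8: ✓ CMP  NZCV=1001
9: · ADDHI
10: ✓ SUBNE  r3←0x2e
11: ✓ MOVGT  r0←0x17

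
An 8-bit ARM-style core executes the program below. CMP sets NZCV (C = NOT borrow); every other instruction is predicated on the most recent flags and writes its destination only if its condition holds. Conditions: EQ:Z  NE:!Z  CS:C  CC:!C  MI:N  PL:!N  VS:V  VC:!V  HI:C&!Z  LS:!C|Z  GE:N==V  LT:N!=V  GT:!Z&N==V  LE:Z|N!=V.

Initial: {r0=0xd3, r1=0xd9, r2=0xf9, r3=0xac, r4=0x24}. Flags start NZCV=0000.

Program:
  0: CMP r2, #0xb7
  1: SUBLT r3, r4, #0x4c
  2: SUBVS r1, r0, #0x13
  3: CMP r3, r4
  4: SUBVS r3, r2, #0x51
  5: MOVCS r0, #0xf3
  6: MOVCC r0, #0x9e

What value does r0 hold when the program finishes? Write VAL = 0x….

VAL = 0xf3

[0] flags=0010 → (cmp)
[1] flags=0010 LT?F → skip
[2] flags=0010 VS?F → skip
[3] flags=1010 → (cmp)
[4] flags=1010 VS?F → skip
[5] flags=1010 CS?T → r0=0xf3
[6] flags=1010 CC?F → skip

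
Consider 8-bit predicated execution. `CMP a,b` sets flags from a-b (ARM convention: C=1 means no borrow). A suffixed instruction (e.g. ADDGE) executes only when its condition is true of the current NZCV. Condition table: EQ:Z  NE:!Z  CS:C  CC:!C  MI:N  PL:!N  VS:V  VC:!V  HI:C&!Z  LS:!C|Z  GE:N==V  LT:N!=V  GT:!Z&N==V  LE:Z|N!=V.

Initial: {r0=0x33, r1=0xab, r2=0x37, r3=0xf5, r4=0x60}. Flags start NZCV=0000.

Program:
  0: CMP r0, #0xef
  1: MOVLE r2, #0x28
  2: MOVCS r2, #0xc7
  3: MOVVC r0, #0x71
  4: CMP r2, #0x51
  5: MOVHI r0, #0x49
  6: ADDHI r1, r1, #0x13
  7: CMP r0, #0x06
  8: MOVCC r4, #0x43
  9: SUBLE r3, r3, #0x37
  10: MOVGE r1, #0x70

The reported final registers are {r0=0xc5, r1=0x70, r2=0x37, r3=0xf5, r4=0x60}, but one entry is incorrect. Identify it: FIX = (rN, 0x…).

[0] flags=0000 → (cmp)
[1] flags=0000 LE?F → skip
[2] flags=0000 CS?F → skip
[3] flags=0000 VC?T → r0=0x71
[4] flags=1000 → (cmp)
[5] flags=1000 HI?F → skip
[6] flags=1000 HI?F → skip
[7] flags=0010 → (cmp)
[8] flags=0010 CC?F → skip
[9] flags=0010 LE?F → skip
[10] flags=0010 GE?T → r1=0x70

FIX = (r0, 0x71)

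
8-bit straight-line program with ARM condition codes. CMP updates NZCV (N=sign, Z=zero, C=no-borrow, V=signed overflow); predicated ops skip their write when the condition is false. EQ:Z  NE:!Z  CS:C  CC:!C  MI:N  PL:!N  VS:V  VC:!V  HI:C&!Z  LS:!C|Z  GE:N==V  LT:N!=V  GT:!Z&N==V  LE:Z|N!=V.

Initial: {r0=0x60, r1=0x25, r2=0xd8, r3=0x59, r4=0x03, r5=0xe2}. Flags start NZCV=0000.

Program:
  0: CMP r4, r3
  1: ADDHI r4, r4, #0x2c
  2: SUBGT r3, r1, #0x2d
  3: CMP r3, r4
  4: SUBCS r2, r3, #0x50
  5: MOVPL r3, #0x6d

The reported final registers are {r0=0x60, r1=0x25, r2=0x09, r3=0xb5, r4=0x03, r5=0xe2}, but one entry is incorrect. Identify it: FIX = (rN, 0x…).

[0] flags=1000 → (cmp)
[1] flags=1000 HI?F → skip
[2] flags=1000 GT?F → skip
[3] flags=0010 → (cmp)
[4] flags=0010 CS?T → r2=0x09
[5] flags=0010 PL?T → r3=0x6d

FIX = (r3, 0x6d)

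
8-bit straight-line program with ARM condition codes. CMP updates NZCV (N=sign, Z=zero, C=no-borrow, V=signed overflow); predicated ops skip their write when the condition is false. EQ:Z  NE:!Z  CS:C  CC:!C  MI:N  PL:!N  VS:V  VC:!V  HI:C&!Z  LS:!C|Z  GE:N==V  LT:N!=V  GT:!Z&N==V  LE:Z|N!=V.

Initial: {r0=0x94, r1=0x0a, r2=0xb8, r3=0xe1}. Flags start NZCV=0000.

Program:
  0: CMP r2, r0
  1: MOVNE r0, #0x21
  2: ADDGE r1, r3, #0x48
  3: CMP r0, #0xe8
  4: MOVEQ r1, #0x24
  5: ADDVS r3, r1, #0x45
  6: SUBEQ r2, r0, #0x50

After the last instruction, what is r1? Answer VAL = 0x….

VAL = 0x29

[0] flags=0010 → (cmp)
[1] flags=0010 NE?T → r0=0x21
[2] flags=0010 GE?T → r1=0x29
[3] flags=0000 → (cmp)
[4] flags=0000 EQ?F → skip
[5] flags=0000 VS?F → skip
[6] flags=0000 EQ?F → skip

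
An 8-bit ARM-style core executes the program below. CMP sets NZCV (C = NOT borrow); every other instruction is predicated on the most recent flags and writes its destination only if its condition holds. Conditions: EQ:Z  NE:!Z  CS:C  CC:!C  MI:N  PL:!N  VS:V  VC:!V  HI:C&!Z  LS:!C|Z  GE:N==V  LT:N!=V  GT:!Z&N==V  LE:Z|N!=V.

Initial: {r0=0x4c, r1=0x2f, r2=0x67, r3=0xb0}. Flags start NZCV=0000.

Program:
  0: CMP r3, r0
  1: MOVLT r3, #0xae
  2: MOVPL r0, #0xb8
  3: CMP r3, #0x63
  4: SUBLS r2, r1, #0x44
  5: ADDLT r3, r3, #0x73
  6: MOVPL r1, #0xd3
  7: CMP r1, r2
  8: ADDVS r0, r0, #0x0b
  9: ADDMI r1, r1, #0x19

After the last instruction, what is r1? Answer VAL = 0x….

VAL = 0xd3

[0] flags=0011 → (cmp)
[1] flags=0011 LT?T → r3=0xae
[2] flags=0011 PL?T → r0=0xb8
[3] flags=0011 → (cmp)
[4] flags=0011 LS?F → skip
[5] flags=0011 LT?T → r3=0x21
[6] flags=0011 PL?T → r1=0xd3
[7] flags=0011 → (cmp)
[8] flags=0011 VS?T → r0=0xc3
[9] flags=0011 MI?F → skip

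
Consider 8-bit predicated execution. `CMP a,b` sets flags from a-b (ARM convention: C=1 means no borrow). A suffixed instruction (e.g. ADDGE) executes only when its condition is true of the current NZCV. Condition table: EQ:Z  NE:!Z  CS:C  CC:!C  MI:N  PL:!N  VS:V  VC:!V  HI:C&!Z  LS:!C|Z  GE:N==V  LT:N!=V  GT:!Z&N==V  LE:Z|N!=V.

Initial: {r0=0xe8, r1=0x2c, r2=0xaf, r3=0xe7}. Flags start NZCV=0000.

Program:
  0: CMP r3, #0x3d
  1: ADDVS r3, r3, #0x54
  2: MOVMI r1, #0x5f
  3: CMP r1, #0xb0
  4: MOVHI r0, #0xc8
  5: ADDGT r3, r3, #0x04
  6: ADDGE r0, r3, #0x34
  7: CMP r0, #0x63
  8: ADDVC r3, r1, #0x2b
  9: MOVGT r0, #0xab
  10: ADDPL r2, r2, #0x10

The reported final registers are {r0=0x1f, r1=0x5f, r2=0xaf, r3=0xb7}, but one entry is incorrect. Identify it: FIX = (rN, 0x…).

0: ✓ CMP  NZCV=1010
1: · ADDVS
2: ✓ MOVMI  r1←0x5f
3: ✓ CMP  NZCV=1001
4: · MOVHI
5: ✓ ADDGT  r3←0xeb
6: ✓ ADDGE  r0←0x1f
7: ✓ CMP  NZCV=1000
8: ✓ ADDVC  r3←0x8a
9: · MOVGT
10: · ADDPL

FIX = (r3, 0x8a)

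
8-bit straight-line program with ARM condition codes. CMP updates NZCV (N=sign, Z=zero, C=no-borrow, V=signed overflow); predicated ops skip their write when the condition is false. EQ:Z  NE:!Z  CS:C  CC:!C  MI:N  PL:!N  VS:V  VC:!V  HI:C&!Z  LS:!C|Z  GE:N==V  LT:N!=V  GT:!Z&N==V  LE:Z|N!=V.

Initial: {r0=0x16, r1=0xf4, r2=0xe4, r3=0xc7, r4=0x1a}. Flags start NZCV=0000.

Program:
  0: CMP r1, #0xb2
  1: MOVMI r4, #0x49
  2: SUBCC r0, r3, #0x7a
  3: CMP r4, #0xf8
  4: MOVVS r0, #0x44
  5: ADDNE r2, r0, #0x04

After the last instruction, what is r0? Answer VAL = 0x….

0: ✓ CMP  NZCV=0010
1: · MOVMI
2: · SUBCC
3: ✓ CMP  NZCV=0000
4: · MOVVS
5: ✓ ADDNE  r2←0x1a

VAL = 0x16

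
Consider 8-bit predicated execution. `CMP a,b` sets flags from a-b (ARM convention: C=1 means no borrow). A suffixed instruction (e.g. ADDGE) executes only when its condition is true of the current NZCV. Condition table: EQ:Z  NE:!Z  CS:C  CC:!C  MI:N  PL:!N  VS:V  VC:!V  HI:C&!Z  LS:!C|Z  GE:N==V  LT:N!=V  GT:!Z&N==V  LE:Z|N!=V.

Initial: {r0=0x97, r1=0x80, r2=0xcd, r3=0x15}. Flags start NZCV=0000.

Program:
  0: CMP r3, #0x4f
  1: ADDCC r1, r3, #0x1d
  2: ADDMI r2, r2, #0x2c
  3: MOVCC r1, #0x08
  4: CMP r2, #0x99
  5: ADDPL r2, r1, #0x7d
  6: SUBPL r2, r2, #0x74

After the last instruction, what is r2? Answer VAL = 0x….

0: ✓ CMP  NZCV=1000
1: ✓ ADDCC  r1←0x32
2: ✓ ADDMI  r2←0xf9
3: ✓ MOVCC  r1←0x08
4: ✓ CMP  NZCV=0010
5: ✓ ADDPL  r2←0x85
6: ✓ SUBPL  r2←0x11

VAL = 0x11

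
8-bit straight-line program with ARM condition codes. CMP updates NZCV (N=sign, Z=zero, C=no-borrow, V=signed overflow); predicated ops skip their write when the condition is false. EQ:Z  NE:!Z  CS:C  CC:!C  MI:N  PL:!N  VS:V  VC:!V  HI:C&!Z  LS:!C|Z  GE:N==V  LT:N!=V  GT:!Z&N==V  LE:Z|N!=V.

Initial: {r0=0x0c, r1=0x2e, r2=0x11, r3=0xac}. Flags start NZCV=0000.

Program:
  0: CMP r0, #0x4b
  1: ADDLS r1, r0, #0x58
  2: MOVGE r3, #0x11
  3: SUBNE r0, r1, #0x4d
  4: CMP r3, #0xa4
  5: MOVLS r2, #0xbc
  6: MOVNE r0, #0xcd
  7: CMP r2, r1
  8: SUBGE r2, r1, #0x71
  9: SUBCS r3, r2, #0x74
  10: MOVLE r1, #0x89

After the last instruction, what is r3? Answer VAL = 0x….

[0] flags=1000 → (cmp)
[1] flags=1000 LS?T → r1=0x64
[2] flags=1000 GE?F → skip
[3] flags=1000 NE?T → r0=0x17
[4] flags=0010 → (cmp)
[5] flags=0010 LS?F → skip
[6] flags=0010 NE?T → r0=0xcd
[7] flags=1000 → (cmp)
[8] flags=1000 GE?F → skip
[9] flags=1000 CS?F → skip
[10] flags=1000 LE?T → r1=0x89

VAL = 0xac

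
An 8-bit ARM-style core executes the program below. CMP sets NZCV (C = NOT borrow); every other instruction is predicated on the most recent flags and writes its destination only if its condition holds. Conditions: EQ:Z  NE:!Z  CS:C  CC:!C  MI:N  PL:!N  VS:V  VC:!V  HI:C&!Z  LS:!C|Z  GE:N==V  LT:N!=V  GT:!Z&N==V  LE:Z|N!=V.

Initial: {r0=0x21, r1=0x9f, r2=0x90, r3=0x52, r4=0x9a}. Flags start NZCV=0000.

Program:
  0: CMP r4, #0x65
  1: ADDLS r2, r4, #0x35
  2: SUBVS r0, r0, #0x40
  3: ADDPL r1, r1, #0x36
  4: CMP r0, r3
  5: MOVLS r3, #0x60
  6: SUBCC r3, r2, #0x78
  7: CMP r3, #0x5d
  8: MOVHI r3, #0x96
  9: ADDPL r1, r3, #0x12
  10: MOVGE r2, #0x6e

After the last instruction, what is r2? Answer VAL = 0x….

0: ✓ CMP  NZCV=0011
1: · ADDLS
2: ✓ SUBVS  r0←0xe1
3: ✓ ADDPL  r1←0xd5
4: ✓ CMP  NZCV=1010
5: · MOVLS
6: · SUBCC
7: ✓ CMP  NZCV=1000
8: · MOVHI
9: · ADDPL
10: · MOVGE

VAL = 0x90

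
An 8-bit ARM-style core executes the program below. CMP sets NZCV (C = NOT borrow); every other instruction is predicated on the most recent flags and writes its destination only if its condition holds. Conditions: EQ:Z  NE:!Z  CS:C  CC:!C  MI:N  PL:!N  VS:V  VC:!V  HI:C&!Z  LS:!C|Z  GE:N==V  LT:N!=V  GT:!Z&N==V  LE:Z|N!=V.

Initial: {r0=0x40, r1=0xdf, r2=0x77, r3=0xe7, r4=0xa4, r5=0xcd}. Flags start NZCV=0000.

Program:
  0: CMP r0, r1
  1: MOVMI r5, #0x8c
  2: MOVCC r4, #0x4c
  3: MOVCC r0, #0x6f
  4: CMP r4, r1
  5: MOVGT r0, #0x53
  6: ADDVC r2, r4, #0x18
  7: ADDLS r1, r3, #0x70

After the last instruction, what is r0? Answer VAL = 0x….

VAL = 0x53

0: ✓ CMP  NZCV=0000
1: · MOVMI
2: ✓ MOVCC  r4←0x4c
3: ✓ MOVCC  r0←0x6f
4: ✓ CMP  NZCV=0000
5: ✓ MOVGT  r0←0x53
6: ✓ ADDVC  r2←0x64
7: ✓ ADDLS  r1←0x57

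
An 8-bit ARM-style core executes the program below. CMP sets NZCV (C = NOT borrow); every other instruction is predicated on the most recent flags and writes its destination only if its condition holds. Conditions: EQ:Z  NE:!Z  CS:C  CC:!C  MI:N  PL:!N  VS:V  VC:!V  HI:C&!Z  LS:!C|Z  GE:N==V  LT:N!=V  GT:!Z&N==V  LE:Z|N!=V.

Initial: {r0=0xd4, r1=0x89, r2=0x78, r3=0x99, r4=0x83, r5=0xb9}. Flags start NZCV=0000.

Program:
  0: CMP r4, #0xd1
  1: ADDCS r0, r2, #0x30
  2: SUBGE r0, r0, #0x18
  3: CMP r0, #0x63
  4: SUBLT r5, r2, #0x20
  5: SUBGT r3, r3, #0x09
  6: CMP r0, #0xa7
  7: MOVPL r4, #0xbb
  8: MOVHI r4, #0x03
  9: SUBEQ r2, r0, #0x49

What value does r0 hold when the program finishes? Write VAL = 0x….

VAL = 0xd4

[0] flags=1000 → (cmp)
[1] flags=1000 CS?F → skip
[2] flags=1000 GE?F → skip
[3] flags=0011 → (cmp)
[4] flags=0011 LT?T → r5=0x58
[5] flags=0011 GT?F → skip
[6] flags=0010 → (cmp)
[7] flags=0010 PL?T → r4=0xbb
[8] flags=0010 HI?T → r4=0x03
[9] flags=0010 EQ?F → skip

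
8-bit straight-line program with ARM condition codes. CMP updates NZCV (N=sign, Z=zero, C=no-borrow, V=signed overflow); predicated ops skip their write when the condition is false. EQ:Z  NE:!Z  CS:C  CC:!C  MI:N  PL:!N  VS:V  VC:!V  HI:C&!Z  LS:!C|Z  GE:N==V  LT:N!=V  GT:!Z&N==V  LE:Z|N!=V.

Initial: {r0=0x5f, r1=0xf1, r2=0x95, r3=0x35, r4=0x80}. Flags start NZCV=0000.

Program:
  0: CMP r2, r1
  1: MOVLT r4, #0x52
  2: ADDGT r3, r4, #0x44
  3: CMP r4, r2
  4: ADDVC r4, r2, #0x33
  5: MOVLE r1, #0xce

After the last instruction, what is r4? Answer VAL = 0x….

VAL = 0x52

[0] flags=1000 → (cmp)
[1] flags=1000 LT?T → r4=0x52
[2] flags=1000 GT?F → skip
[3] flags=1001 → (cmp)
[4] flags=1001 VC?F → skip
[5] flags=1001 LE?F → skip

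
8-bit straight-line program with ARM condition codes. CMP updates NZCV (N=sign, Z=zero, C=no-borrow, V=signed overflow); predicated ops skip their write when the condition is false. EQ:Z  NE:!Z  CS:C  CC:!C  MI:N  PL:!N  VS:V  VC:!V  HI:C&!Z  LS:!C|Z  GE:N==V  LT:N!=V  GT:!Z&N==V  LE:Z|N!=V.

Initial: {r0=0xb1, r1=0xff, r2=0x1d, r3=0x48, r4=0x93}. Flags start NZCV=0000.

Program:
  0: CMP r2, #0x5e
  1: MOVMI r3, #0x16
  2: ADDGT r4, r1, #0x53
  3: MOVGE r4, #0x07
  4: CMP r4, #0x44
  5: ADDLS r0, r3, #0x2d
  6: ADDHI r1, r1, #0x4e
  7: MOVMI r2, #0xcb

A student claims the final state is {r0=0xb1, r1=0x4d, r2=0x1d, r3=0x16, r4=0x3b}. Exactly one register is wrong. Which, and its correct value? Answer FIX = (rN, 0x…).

[0] flags=1000 → (cmp)
[1] flags=1000 MI?T → r3=0x16
[2] flags=1000 GT?F → skip
[3] flags=1000 GE?F → skip
[4] flags=0011 → (cmp)
[5] flags=0011 LS?F → skip
[6] flags=0011 HI?T → r1=0x4d
[7] flags=0011 MI?F → skip

FIX = (r4, 0x93)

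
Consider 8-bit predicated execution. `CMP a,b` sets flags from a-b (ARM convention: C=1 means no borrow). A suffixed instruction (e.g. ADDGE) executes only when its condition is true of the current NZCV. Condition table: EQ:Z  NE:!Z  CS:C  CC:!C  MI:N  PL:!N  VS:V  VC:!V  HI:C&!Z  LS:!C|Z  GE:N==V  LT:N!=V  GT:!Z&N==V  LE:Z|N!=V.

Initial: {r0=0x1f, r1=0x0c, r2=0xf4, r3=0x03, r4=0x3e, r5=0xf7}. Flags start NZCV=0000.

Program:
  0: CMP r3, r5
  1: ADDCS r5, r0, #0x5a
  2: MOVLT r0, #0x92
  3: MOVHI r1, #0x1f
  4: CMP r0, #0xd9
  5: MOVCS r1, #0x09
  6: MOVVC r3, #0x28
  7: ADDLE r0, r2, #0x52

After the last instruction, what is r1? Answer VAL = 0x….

VAL = 0x0c

[0] flags=0000 → (cmp)
[1] flags=0000 CS?F → skip
[2] flags=0000 LT?F → skip
[3] flags=0000 HI?F → skip
[4] flags=0000 → (cmp)
[5] flags=0000 CS?F → skip
[6] flags=0000 VC?T → r3=0x28
[7] flags=0000 LE?F → skip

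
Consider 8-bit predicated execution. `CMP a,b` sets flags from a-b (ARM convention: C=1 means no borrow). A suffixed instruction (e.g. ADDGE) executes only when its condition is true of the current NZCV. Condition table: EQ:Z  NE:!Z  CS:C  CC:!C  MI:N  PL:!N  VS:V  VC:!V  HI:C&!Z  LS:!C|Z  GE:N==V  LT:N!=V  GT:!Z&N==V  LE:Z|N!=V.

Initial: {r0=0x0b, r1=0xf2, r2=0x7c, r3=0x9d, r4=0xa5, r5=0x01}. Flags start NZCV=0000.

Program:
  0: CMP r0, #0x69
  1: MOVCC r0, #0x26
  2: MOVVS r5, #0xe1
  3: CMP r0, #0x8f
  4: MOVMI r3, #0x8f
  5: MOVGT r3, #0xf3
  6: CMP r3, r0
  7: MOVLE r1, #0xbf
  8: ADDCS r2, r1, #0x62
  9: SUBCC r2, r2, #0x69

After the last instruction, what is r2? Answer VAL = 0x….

[0] flags=1000 → (cmp)
[1] flags=1000 CC?T → r0=0x26
[2] flags=1000 VS?F → skip
[3] flags=1001 → (cmp)
[4] flags=1001 MI?T → r3=0x8f
[5] flags=1001 GT?T → r3=0xf3
[6] flags=1010 → (cmp)
[7] flags=1010 LE?T → r1=0xbf
[8] flags=1010 CS?T → r2=0x21
[9] flags=1010 CC?F → skip

VAL = 0x21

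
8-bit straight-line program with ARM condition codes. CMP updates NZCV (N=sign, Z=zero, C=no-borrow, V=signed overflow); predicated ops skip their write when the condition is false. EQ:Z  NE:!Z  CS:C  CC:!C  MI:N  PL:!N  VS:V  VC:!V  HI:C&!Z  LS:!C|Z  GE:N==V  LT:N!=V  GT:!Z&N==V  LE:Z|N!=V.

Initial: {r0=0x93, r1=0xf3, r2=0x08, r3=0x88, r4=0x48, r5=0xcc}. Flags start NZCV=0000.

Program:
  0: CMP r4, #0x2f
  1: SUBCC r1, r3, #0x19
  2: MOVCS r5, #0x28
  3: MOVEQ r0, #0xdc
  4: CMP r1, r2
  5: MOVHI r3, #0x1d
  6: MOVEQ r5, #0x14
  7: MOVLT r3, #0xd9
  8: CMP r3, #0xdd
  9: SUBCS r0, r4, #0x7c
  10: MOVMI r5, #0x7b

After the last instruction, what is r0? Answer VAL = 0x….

[0] flags=0010 → (cmp)
[1] flags=0010 CC?F → skip
[2] flags=0010 CS?T → r5=0x28
[3] flags=0010 EQ?F → skip
[4] flags=1010 → (cmp)
[5] flags=1010 HI?T → r3=0x1d
[6] flags=1010 EQ?F → skip
[7] flags=1010 LT?T → r3=0xd9
[8] flags=1000 → (cmp)
[9] flags=1000 CS?F → skip
[10] flags=1000 MI?T → r5=0x7b

VAL = 0x93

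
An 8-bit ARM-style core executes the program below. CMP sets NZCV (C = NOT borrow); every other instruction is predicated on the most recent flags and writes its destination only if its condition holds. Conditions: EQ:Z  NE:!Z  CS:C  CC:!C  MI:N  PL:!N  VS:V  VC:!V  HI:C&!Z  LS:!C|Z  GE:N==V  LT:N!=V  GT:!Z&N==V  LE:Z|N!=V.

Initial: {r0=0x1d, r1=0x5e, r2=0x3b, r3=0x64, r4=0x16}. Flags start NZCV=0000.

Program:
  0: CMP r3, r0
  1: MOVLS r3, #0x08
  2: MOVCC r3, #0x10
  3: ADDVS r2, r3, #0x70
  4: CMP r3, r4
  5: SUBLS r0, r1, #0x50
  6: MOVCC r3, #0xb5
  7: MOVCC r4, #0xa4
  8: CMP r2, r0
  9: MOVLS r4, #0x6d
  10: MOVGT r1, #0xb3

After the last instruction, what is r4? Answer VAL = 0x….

[0] flags=0010 → (cmp)
[1] flags=0010 LS?F → skip
[2] flags=0010 CC?F → skip
[3] flags=0010 VS?F → skip
[4] flags=0010 → (cmp)
[5] flags=0010 LS?F → skip
[6] flags=0010 CC?F → skip
[7] flags=0010 CC?F → skip
[8] flags=0010 → (cmp)
[9] flags=0010 LS?F → skip
[10] flags=0010 GT?T → r1=0xb3

VAL = 0x16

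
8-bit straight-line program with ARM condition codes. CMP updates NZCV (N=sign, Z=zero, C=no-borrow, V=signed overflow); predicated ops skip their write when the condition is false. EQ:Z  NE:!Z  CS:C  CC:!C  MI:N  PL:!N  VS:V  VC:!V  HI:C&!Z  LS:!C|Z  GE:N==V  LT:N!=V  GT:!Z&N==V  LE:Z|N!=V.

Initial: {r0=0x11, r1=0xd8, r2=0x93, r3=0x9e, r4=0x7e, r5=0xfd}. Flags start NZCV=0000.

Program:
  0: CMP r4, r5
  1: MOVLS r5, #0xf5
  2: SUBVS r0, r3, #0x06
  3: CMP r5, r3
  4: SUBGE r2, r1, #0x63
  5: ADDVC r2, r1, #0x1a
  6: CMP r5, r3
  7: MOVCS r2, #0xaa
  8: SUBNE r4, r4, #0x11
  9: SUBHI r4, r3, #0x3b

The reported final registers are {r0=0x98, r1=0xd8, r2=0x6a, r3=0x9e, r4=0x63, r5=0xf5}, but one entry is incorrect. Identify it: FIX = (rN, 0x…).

[0] flags=1001 → (cmp)
[1] flags=1001 LS?T → r5=0xf5
[2] flags=1001 VS?T → r0=0x98
[3] flags=0010 → (cmp)
[4] flags=0010 GE?T → r2=0x75
[5] flags=0010 VC?T → r2=0xf2
[6] flags=0010 → (cmp)
[7] flags=0010 CS?T → r2=0xaa
[8] flags=0010 NE?T → r4=0x6d
[9] flags=0010 HI?T → r4=0x63

FIX = (r2, 0xaa)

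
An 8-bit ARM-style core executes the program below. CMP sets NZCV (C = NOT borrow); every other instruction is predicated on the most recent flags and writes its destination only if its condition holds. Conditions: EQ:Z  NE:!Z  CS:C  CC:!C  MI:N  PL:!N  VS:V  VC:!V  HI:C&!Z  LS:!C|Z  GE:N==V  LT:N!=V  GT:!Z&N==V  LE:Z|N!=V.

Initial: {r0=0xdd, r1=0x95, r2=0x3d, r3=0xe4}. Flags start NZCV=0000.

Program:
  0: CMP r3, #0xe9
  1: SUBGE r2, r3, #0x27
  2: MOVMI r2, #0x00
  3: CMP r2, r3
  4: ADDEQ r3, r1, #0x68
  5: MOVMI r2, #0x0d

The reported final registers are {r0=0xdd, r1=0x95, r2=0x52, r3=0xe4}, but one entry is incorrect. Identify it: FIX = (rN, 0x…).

FIX = (r2, 0x00)

0: ✓ CMP  NZCV=1000
1: · SUBGE
2: ✓ MOVMI  r2←0x00
3: ✓ CMP  NZCV=0000
4: · ADDEQ
5: · MOVMI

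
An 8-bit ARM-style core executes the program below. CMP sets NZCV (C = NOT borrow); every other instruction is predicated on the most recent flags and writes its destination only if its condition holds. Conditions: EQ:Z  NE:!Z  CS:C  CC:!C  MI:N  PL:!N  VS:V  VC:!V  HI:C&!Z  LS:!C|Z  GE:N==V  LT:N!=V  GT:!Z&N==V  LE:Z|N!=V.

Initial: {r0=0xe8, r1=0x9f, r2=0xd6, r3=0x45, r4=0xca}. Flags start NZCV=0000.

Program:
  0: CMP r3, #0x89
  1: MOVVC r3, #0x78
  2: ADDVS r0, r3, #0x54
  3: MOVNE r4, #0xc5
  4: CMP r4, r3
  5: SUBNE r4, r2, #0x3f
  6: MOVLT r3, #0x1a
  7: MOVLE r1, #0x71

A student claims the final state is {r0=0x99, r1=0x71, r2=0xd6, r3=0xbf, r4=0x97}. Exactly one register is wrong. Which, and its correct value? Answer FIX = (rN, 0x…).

FIX = (r3, 0x1a)

0: ✓ CMP  NZCV=1001
1: · MOVVC
2: ✓ ADDVS  r0←0x99
3: ✓ MOVNE  r4←0xc5
4: ✓ CMP  NZCV=1010
5: ✓ SUBNE  r4←0x97
6: ✓ MOVLT  r3←0x1a
7: ✓ MOVLE  r1←0x71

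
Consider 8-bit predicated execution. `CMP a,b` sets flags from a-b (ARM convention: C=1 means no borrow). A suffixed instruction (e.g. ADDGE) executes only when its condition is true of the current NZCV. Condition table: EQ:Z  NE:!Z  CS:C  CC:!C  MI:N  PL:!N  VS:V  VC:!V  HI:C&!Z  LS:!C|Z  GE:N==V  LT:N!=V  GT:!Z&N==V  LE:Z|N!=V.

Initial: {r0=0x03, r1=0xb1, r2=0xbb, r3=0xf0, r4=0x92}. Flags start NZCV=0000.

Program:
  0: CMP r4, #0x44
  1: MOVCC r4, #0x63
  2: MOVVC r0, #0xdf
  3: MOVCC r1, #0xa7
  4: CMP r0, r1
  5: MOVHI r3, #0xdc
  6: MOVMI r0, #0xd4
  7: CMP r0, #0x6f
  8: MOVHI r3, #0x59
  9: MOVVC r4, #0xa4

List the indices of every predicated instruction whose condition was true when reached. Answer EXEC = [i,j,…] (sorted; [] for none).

EXEC = [9]

0: ✓ CMP  NZCV=0011
1: · MOVCC
2: · MOVVC
3: · MOVCC
4: ✓ CMP  NZCV=0000
5: · MOVHI
6: · MOVMI
7: ✓ CMP  NZCV=1000
8: · MOVHI
9: ✓ MOVVC  r4←0xa4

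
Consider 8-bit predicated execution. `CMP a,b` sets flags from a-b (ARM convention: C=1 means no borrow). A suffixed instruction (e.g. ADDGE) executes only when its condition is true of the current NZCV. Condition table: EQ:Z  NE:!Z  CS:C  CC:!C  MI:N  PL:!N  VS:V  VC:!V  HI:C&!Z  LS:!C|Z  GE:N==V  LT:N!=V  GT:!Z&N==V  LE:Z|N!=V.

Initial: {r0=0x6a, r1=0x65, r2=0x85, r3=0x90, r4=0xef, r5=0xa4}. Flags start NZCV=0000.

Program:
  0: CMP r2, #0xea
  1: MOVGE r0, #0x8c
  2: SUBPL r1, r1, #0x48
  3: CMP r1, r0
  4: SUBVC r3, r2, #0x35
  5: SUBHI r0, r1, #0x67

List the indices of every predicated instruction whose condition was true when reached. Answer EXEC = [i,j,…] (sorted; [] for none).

EXEC = [4]

0: ✓ CMP  NZCV=1000
1: · MOVGE
2: · SUBPL
3: ✓ CMP  NZCV=1000
4: ✓ SUBVC  r3←0x50
5: · SUBHI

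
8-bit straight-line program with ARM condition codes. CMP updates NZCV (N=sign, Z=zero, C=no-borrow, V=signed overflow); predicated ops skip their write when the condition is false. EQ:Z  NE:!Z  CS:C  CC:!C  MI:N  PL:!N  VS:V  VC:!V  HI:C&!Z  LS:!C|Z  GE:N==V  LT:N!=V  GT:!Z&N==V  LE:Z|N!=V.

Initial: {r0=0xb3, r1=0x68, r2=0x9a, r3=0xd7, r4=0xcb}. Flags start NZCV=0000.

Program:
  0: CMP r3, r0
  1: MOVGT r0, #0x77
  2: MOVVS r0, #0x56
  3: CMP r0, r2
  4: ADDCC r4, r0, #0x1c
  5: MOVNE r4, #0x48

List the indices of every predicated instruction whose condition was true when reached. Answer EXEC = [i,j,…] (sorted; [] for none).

EXEC = [1,4,5]

0: ✓ CMP  NZCV=0010
1: ✓ MOVGT  r0←0x77
2: · MOVVS
3: ✓ CMP  NZCV=1001
4: ✓ ADDCC  r4←0x93
5: ✓ MOVNE  r4←0x48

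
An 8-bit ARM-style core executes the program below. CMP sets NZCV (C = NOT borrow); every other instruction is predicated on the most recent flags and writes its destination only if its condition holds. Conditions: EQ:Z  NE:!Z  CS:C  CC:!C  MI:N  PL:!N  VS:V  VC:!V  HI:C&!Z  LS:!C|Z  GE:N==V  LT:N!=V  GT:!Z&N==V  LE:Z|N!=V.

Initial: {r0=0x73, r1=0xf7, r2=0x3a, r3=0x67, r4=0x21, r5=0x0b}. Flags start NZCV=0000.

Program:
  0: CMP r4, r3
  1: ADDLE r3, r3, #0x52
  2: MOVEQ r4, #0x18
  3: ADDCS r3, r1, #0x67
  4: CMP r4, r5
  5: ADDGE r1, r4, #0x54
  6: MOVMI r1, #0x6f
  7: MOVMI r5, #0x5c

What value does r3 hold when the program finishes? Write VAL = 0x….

[0] flags=1000 → (cmp)
[1] flags=1000 LE?T → r3=0xb9
[2] flags=1000 EQ?F → skip
[3] flags=1000 CS?F → skip
[4] flags=0010 → (cmp)
[5] flags=0010 GE?T → r1=0x75
[6] flags=0010 MI?F → skip
[7] flags=0010 MI?F → skip

VAL = 0xb9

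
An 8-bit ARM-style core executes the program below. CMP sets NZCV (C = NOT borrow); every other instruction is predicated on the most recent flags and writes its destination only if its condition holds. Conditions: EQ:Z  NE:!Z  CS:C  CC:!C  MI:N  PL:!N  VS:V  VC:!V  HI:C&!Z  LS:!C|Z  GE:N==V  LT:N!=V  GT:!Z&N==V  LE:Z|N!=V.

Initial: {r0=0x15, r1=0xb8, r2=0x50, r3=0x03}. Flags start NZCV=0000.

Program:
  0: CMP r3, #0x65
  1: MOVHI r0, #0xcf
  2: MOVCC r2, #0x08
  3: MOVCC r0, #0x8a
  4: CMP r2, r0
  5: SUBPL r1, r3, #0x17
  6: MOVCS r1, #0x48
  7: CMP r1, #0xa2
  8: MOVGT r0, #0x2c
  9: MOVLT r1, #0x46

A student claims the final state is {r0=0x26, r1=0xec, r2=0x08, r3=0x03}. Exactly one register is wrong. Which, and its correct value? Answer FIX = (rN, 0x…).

FIX = (r0, 0x2c)

0: ✓ CMP  NZCV=1000
1: · MOVHI
2: ✓ MOVCC  r2←0x08
3: ✓ MOVCC  r0←0x8a
4: ✓ CMP  NZCV=0000
5: ✓ SUBPL  r1←0xec
6: · MOVCS
7: ✓ CMP  NZCV=0010
8: ✓ MOVGT  r0←0x2c
9: · MOVLT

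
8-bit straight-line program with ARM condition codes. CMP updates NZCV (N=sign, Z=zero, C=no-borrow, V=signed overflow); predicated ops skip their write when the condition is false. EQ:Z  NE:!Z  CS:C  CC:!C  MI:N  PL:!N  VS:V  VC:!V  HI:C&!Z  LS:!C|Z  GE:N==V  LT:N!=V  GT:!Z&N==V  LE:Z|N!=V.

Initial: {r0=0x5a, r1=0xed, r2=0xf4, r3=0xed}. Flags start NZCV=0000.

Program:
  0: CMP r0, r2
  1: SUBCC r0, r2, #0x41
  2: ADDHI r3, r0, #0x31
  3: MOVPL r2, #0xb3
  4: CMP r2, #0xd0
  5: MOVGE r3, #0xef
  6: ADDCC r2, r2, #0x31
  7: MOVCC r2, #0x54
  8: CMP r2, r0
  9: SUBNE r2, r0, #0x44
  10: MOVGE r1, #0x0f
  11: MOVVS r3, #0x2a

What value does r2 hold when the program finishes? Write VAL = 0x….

[0] flags=0000 → (cmp)
[1] flags=0000 CC?T → r0=0xb3
[2] flags=0000 HI?F → skip
[3] flags=0000 PL?T → r2=0xb3
[4] flags=1000 → (cmp)
[5] flags=1000 GE?F → skip
[6] flags=1000 CC?T → r2=0xe4
[7] flags=1000 CC?T → r2=0x54
[8] flags=1001 → (cmp)
[9] flags=1001 NE?T → r2=0x6f
[10] flags=1001 GE?T → r1=0x0f
[11] flags=1001 VS?T → r3=0x2a

VAL = 0x6f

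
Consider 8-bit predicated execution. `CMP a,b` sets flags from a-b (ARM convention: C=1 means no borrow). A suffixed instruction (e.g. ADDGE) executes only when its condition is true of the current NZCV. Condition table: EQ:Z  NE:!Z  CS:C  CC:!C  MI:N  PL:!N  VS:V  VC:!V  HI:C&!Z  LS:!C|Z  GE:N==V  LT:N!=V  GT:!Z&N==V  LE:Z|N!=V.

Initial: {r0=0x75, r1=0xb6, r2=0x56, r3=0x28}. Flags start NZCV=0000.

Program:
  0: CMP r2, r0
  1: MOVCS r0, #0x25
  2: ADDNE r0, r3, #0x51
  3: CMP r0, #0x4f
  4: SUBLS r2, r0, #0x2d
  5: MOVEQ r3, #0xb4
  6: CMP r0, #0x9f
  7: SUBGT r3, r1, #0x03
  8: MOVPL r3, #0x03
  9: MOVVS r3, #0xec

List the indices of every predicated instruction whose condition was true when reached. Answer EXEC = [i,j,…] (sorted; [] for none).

[0] flags=1000 → (cmp)
[1] flags=1000 CS?F → skip
[2] flags=1000 NE?T → r0=0x79
[3] flags=0010 → (cmp)
[4] flags=0010 LS?F → skip
[5] flags=0010 EQ?F → skip
[6] flags=1001 → (cmp)
[7] flags=1001 GT?T → r3=0xb3
[8] flags=1001 PL?F → skip
[9] flags=1001 VS?T → r3=0xec

EXEC = [2,7,9]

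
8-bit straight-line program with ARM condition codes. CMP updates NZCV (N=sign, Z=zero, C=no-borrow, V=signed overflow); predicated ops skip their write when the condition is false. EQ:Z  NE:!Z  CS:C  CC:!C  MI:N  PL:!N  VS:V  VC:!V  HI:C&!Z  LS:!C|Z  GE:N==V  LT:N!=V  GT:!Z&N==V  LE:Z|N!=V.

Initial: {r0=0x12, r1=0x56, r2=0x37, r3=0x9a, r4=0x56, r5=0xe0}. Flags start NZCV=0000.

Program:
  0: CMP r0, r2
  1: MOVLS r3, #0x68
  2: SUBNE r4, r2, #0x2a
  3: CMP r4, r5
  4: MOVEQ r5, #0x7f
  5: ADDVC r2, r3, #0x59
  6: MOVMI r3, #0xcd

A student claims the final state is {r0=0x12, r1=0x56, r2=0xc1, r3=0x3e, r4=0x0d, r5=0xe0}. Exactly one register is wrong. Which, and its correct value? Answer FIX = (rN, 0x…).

FIX = (r3, 0x68)

0: ✓ CMP  NZCV=1000
1: ✓ MOVLS  r3←0x68
2: ✓ SUBNE  r4←0x0d
3: ✓ CMP  NZCV=0000
4: · MOVEQ
5: ✓ ADDVC  r2←0xc1
6: · MOVMI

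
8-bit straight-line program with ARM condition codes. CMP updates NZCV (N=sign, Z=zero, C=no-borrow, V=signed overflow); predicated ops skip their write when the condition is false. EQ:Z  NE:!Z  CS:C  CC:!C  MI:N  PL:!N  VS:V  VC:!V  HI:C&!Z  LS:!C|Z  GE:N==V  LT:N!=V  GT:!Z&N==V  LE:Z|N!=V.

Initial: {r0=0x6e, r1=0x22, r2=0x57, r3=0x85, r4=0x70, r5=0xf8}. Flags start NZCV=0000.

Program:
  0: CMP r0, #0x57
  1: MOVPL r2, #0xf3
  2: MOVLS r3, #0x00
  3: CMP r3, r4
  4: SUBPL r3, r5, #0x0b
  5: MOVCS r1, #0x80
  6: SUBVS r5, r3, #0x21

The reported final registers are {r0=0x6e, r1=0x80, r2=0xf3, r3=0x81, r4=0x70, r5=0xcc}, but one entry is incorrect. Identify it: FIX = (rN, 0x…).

FIX = (r3, 0xed)

0: ✓ CMP  NZCV=0010
1: ✓ MOVPL  r2←0xf3
2: · MOVLS
3: ✓ CMP  NZCV=0011
4: ✓ SUBPL  r3←0xed
5: ✓ MOVCS  r1←0x80
6: ✓ SUBVS  r5←0xcc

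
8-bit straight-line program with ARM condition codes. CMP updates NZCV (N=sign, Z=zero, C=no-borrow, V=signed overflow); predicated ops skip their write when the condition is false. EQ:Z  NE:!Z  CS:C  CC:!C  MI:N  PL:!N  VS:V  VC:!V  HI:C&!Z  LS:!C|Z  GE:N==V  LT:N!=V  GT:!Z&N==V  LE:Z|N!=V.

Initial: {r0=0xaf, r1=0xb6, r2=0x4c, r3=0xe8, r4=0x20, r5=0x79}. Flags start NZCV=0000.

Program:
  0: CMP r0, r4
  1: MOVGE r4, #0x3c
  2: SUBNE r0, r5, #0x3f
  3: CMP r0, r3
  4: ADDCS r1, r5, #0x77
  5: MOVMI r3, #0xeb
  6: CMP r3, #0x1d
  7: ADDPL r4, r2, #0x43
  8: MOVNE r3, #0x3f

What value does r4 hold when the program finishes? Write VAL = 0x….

VAL = 0x20

[0] flags=1010 → (cmp)
[1] flags=1010 GE?F → skip
[2] flags=1010 NE?T → r0=0x3a
[3] flags=0000 → (cmp)
[4] flags=0000 CS?F → skip
[5] flags=0000 MI?F → skip
[6] flags=1010 → (cmp)
[7] flags=1010 PL?F → skip
[8] flags=1010 NE?T → r3=0x3f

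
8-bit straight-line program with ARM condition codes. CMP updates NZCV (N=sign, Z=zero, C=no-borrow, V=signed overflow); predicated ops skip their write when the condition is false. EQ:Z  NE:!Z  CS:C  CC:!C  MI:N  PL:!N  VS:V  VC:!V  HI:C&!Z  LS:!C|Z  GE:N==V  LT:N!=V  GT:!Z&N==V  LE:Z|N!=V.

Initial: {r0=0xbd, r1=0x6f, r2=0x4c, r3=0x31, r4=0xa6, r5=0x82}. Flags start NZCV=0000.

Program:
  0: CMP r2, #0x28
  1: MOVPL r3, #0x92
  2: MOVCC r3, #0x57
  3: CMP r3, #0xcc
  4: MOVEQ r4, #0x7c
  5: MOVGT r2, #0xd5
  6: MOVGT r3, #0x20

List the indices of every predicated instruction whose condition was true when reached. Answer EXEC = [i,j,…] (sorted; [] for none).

EXEC = [1]

[0] flags=0010 → (cmp)
[1] flags=0010 PL?T → r3=0x92
[2] flags=0010 CC?F → skip
[3] flags=1000 → (cmp)
[4] flags=1000 EQ?F → skip
[5] flags=1000 GT?F → skip
[6] flags=1000 GT?F → skip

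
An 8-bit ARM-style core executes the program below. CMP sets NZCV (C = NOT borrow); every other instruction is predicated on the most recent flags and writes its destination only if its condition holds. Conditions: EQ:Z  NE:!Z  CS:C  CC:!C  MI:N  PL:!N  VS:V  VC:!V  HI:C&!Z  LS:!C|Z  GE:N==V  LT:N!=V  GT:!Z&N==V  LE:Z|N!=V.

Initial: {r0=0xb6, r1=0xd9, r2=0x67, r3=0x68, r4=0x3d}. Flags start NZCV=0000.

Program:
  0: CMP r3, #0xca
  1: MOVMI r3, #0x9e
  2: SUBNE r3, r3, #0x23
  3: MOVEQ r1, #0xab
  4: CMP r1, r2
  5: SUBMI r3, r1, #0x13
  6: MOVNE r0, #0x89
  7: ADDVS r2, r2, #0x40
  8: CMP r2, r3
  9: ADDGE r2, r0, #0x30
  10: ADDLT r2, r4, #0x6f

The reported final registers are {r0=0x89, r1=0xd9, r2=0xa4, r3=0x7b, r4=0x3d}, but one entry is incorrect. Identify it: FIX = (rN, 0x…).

FIX = (r2, 0xac)

0: ✓ CMP  NZCV=1001
1: ✓ MOVMI  r3←0x9e
2: ✓ SUBNE  r3←0x7b
3: · MOVEQ
4: ✓ CMP  NZCV=0011
5: · SUBMI
6: ✓ MOVNE  r0←0x89
7: ✓ ADDVS  r2←0xa7
8: ✓ CMP  NZCV=0011
9: · ADDGE
10: ✓ ADDLT  r2←0xac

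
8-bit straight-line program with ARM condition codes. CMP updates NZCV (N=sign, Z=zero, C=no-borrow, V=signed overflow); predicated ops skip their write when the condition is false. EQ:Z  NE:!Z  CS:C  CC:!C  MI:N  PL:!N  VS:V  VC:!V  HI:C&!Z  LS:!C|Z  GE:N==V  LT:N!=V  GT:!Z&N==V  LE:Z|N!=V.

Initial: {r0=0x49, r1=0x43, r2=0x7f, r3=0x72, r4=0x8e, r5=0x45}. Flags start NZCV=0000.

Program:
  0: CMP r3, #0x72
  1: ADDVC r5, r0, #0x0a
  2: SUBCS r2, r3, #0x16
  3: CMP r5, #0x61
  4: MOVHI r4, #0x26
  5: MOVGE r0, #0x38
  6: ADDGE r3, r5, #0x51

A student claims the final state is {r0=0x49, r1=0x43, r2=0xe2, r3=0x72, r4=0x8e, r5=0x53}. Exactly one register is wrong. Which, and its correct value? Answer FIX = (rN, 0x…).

FIX = (r2, 0x5c)

[0] flags=0110 → (cmp)
[1] flags=0110 VC?T → r5=0x53
[2] flags=0110 CS?T → r2=0x5c
[3] flags=1000 → (cmp)
[4] flags=1000 HI?F → skip
[5] flags=1000 GE?F → skip
[6] flags=1000 GE?F → skip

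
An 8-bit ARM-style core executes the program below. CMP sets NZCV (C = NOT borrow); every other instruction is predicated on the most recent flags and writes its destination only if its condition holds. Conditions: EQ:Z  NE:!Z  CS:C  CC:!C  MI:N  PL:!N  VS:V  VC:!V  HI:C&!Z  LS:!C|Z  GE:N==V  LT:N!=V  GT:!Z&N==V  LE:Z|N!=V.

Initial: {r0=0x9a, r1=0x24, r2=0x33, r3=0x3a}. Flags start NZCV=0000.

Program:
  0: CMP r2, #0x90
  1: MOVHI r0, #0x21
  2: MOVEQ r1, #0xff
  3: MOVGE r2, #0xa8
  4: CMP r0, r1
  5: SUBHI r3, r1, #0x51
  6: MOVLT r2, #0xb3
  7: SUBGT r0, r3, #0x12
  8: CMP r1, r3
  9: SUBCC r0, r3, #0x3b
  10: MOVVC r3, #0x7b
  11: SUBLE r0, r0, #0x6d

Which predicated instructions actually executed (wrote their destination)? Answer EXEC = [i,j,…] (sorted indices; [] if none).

[0] flags=1001 → (cmp)
[1] flags=1001 HI?F → skip
[2] flags=1001 EQ?F → skip
[3] flags=1001 GE?T → r2=0xa8
[4] flags=0011 → (cmp)
[5] flags=0011 HI?T → r3=0xd3
[6] flags=0011 LT?T → r2=0xb3
[7] flags=0011 GT?F → skip
[8] flags=0000 → (cmp)
[9] flags=0000 CC?T → r0=0x98
[10] flags=0000 VC?T → r3=0x7b
[11] flags=0000 LE?F → skip

EXEC = [3,5,6,9,10]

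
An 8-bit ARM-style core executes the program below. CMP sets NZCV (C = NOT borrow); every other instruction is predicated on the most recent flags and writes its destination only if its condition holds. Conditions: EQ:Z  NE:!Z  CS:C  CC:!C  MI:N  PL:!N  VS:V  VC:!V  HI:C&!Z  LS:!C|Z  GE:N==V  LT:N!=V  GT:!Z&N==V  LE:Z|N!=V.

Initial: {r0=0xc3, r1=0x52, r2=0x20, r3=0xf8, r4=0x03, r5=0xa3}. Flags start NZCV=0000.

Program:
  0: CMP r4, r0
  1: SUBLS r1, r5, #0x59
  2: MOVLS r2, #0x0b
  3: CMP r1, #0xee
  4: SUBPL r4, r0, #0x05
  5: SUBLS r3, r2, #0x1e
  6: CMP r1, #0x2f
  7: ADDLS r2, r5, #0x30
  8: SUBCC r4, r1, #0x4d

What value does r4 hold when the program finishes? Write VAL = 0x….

0: ✓ CMP  NZCV=0000
1: ✓ SUBLS  r1←0x4a
2: ✓ MOVLS  r2←0x0b
3: ✓ CMP  NZCV=0000
4: ✓ SUBPL  r4←0xbe
5: ✓ SUBLS  r3←0xed
6: ✓ CMP  NZCV=0010
7: · ADDLS
8: · SUBCC

VAL = 0xbe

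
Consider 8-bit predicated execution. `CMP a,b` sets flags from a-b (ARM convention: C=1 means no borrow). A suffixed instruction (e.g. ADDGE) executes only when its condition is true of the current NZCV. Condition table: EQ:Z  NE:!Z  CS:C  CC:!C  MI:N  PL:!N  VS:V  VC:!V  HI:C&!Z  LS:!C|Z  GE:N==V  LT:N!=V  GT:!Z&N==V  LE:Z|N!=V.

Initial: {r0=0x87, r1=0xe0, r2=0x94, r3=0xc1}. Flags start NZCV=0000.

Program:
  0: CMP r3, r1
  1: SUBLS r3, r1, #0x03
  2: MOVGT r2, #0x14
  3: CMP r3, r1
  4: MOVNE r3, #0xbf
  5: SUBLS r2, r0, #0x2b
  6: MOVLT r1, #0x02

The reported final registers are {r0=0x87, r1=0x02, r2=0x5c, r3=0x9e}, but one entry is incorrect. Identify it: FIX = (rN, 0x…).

FIX = (r3, 0xbf)

[0] flags=1000 → (cmp)
[1] flags=1000 LS?T → r3=0xdd
[2] flags=1000 GT?F → skip
[3] flags=1000 → (cmp)
[4] flags=1000 NE?T → r3=0xbf
[5] flags=1000 LS?T → r2=0x5c
[6] flags=1000 LT?T → r1=0x02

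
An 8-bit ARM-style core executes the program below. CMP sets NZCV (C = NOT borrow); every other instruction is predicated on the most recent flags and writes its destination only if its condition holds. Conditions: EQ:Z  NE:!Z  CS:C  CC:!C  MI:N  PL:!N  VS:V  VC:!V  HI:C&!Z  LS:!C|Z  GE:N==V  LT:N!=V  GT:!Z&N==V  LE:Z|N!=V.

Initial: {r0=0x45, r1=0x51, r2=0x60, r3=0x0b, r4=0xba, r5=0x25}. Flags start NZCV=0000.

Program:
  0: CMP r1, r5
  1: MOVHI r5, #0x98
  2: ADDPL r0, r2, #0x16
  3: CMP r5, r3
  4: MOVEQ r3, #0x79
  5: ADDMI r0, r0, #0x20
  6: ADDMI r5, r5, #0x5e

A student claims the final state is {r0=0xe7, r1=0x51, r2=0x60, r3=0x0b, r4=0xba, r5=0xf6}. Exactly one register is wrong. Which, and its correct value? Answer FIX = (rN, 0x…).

[0] flags=0010 → (cmp)
[1] flags=0010 HI?T → r5=0x98
[2] flags=0010 PL?T → r0=0x76
[3] flags=1010 → (cmp)
[4] flags=1010 EQ?F → skip
[5] flags=1010 MI?T → r0=0x96
[6] flags=1010 MI?T → r5=0xf6

FIX = (r0, 0x96)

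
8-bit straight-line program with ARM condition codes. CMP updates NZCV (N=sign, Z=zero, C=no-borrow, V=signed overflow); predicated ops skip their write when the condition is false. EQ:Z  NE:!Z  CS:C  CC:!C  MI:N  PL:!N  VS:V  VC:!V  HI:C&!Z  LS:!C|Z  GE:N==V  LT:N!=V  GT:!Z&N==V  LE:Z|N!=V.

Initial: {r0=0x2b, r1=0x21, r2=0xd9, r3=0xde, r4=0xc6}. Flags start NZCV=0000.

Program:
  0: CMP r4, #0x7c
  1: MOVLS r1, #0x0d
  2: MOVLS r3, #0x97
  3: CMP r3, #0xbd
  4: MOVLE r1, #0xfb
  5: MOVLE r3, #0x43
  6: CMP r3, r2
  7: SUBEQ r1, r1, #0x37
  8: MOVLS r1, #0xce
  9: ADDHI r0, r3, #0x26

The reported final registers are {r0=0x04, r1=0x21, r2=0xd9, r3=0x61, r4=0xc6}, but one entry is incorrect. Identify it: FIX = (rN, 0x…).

[0] flags=0011 → (cmp)
[1] flags=0011 LS?F → skip
[2] flags=0011 LS?F → skip
[3] flags=0010 → (cmp)
[4] flags=0010 LE?F → skip
[5] flags=0010 LE?F → skip
[6] flags=0010 → (cmp)
[7] flags=0010 EQ?F → skip
[8] flags=0010 LS?F → skip
[9] flags=0010 HI?T → r0=0x04

FIX = (r3, 0xde)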